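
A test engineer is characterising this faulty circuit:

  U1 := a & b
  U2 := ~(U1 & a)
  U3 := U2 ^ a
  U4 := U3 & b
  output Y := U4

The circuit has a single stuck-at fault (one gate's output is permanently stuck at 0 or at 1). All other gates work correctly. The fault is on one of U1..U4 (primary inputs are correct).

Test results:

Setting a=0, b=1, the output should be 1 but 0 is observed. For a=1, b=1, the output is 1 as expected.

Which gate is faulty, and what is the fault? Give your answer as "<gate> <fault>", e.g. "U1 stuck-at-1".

Fault-free values for test 1 (a=0, b=1): U1=0, U2=1, U3=1, U4=1, giving Y=1. Observed 0.
Test 1: faults giving observed 0 are {U2 stuck-at-0, U3 stuck-at-0, U4 stuck-at-0}.
Test 2 (a=1, b=1): fault-free U1=1, U2=0, U3=1, U4=1 → 1; observed 1. Eliminates U3 stuck-at-0, U4 stuck-at-0.
Only U2 stuck-at-0 is consistent with every test.

U2 stuck-at-0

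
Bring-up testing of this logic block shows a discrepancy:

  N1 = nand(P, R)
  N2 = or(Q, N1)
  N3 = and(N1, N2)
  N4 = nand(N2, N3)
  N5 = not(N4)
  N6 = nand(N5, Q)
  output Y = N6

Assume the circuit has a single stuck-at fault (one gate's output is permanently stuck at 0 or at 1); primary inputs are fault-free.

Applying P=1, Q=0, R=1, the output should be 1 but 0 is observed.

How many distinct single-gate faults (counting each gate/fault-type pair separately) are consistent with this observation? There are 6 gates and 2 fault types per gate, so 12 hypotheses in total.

1

Fault-free: N1=0, N2=0, N3=0, N4=1, N5=0, N6=1 → 1. Observed 0.
  N1 stuck-at-0: output 1 ✗
  N1 stuck-at-1: output 1 ✗
  N2 stuck-at-0: output 1 ✗
  N2 stuck-at-1: output 1 ✗
  N3 stuck-at-0: output 1 ✗
  N3 stuck-at-1: output 1 ✗
  N4 stuck-at-0: output 1 ✗
  N4 stuck-at-1: output 1 ✗
  N5 stuck-at-0: output 1 ✗
  N5 stuck-at-1: output 1 ✗
  N6 stuck-at-0: output 0 ✓
  N6 stuck-at-1: output 1 ✗
Consistent faults: {N6 stuck-at-0} — 1 in all.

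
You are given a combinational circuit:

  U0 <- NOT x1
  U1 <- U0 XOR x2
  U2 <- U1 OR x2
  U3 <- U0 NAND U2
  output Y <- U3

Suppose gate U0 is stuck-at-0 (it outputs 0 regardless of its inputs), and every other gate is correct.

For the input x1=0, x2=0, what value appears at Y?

1

Propagate with U0 forced: U0=0 [stuck-at-0], U1=0, U2=0, U3=1.
So Y = 1. (Without the fault it would be 0.)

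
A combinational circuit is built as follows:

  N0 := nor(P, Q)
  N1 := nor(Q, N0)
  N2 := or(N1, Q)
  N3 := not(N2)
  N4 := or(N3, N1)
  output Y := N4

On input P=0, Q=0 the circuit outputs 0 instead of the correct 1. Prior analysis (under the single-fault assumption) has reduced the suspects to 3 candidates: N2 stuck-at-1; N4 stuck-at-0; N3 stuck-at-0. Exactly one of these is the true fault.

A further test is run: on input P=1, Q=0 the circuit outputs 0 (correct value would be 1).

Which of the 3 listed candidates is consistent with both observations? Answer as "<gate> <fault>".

Evaluate each candidate on input P=1, Q=0:
  N2 stuck-at-1: N0=0, N1=1, N2=1 [stuck-at-1], N3=0, N4=1 → 1 — eliminated
  N4 stuck-at-0: N0=0, N1=1, N2=1, N3=0, N4=0 [stuck-at-0] → 0 — matches
  N3 stuck-at-0: N0=0, N1=1, N2=1, N3=0 [stuck-at-0], N4=1 → 1 — eliminated
Only N4 stuck-at-0 reproduces the observed 0.

N4 stuck-at-0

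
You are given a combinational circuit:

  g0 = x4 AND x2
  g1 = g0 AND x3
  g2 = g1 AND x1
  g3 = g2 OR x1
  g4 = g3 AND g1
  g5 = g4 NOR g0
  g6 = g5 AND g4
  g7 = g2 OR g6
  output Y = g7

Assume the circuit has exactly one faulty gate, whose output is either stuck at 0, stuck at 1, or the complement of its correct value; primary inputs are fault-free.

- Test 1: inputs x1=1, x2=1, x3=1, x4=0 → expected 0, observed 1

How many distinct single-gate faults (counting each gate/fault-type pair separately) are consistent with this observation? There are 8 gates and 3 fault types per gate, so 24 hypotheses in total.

Fault-free: g0=0, g1=0, g2=0, g3=1, g4=0, g5=1, g6=0, g7=0 → 0. Observed 1.
  g0: stuck-at-1, inverted output ✓; others ✗
  g1: stuck-at-1, inverted output ✓; others ✗
  g2: stuck-at-1, inverted output ✓; others ✗
  g3: none of the 3 fault types match ✗
  g4: none of the 3 fault types match ✗
  g5: none of the 3 fault types match ✗
  g6: stuck-at-1, inverted output ✓; others ✗
  g7: stuck-at-1, inverted output ✓; others ✗
Consistent faults: {g0 stuck-at-1, g0 inverted output, g1 stuck-at-1, g1 inverted output, g2 stuck-at-1, g2 inverted output, g6 stuck-at-1, g6 inverted output, g7 stuck-at-1, g7 inverted output} — 10 in all.

10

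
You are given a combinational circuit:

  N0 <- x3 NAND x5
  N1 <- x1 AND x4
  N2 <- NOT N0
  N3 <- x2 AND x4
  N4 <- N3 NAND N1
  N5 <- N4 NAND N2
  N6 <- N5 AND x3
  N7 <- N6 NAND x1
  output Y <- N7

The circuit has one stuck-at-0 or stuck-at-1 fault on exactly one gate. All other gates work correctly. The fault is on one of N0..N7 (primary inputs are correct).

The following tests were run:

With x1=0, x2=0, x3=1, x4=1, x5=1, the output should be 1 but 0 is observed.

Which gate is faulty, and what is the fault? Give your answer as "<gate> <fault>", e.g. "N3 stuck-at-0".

Fault-free values for test 1 (x1=0, x2=0, x3=1, x4=1, x5=1): N0=0, N1=0, N2=1, N3=0, N4=1, N5=0, N6=0, N7=1, giving Y=1. Observed 0.
Test 1: faults giving observed 0 are {N7 stuck-at-0}.
Only N7 stuck-at-0 is consistent with every test.

N7 stuck-at-0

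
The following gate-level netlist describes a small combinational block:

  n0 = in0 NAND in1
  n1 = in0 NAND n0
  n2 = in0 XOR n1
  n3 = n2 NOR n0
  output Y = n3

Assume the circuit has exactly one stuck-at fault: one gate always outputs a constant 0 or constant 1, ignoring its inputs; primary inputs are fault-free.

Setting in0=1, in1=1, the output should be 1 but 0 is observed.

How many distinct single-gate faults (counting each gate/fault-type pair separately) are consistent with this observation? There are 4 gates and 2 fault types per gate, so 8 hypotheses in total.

4

Fault-free: n0=0, n1=1, n2=0, n3=1 → 1. Observed 0.
  n0 stuck-at-0: output 1 ✗
  n0 stuck-at-1: output 0 ✓
  n1 stuck-at-0: output 0 ✓
  n1 stuck-at-1: output 1 ✗
  n2 stuck-at-0: output 1 ✗
  n2 stuck-at-1: output 0 ✓
  n3 stuck-at-0: output 0 ✓
  n3 stuck-at-1: output 1 ✗
Consistent faults: {n0 stuck-at-1, n1 stuck-at-0, n2 stuck-at-1, n3 stuck-at-0} — 4 in all.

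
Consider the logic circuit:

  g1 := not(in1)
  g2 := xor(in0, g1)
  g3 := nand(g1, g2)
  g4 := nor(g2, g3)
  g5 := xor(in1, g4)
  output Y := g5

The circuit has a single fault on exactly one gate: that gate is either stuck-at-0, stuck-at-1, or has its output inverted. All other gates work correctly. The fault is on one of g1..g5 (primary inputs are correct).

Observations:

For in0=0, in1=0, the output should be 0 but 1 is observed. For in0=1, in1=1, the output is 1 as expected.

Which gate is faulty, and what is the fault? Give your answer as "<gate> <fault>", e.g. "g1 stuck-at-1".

Fault-free values for test 1 (in0=0, in1=0): g1=1, g2=1, g3=0, g4=0, g5=0, giving Y=0. Observed 1.
Test 1: faults giving observed 1 are {g4 stuck-at-1, g4 inverted output, g5 stuck-at-1, g5 inverted output}.
Test 2 (in0=1, in1=1): fault-free g1=0, g2=1, g3=1, g4=0, g5=1 → 1; observed 1. Eliminates g4 stuck-at-1, g4 inverted output, g5 inverted output.
Only g5 stuck-at-1 is consistent with every test.

g5 stuck-at-1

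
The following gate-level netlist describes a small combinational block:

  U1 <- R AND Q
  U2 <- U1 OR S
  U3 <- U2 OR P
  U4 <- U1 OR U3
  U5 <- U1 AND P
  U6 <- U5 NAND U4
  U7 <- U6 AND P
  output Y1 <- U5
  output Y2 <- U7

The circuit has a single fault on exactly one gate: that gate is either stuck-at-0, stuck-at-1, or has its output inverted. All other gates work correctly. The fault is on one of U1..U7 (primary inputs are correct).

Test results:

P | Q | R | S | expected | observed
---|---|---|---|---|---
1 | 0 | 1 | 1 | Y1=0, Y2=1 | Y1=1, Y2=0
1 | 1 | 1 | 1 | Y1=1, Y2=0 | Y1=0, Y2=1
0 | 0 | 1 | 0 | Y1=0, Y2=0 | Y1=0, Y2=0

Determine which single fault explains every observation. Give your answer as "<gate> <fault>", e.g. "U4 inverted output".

Fault-free values for test 1 (P=1, Q=0, R=1, S=1): U1=0, U2=1, U3=1, U4=1, U5=0, U6=1, U7=1, giving Y1=0, Y2=1. Observed Y1=1, Y2=0.
Test 1: faults giving observed Y1=1, Y2=0 are {U1 stuck-at-1, U1 inverted output, U5 stuck-at-1, U5 inverted output}.
Test 2 (P=1, Q=1, R=1, S=1): fault-free U1=1, U2=1, U3=1, U4=1, U5=1, U6=0, U7=0 → Y1=1, Y2=0; observed Y1=0, Y2=1. Eliminates U1 stuck-at-1, U5 stuck-at-1.
Test 3 (P=0, Q=0, R=1, S=0): fault-free U1=0, U2=0, U3=0, U4=0, U5=0, U6=1, U7=0 → Y1=0, Y2=0; observed Y1=0, Y2=0. Eliminates U5 inverted output.
Only U1 inverted output is consistent with every test.

U1 inverted output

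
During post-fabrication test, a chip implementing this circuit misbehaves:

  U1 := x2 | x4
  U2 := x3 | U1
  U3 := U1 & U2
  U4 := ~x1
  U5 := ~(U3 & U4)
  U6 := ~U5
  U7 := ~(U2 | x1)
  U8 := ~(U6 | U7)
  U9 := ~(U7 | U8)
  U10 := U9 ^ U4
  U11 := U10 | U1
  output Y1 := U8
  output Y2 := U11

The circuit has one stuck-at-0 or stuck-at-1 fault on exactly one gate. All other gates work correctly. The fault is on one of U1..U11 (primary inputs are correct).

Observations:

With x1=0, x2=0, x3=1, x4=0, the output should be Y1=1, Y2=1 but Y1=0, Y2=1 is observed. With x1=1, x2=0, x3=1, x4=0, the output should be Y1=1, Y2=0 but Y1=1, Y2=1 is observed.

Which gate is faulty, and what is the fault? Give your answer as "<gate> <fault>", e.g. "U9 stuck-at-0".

U1 stuck-at-1

Fault-free values for test 1 (x1=0, x2=0, x3=1, x4=0): U1=0, U2=1, U3=0, U4=1, U5=1, U6=0, U7=0, U8=1, U9=0, U10=1, U11=1, giving Y1=1, Y2=1. Observed Y1=0, Y2=1.
Test 1: faults giving observed Y1=0, Y2=1 are {U1 stuck-at-1, U2 stuck-at-0, U7 stuck-at-1}.
Test 2 (x1=1, x2=0, x3=1, x4=0): fault-free U1=0, U2=1, U3=0, U4=0, U5=1, U6=0, U7=0, U8=1, U9=0, U10=0, U11=0 → Y1=1, Y2=0; observed Y1=1, Y2=1. Eliminates U2 stuck-at-0, U7 stuck-at-1.
Only U1 stuck-at-1 is consistent with every test.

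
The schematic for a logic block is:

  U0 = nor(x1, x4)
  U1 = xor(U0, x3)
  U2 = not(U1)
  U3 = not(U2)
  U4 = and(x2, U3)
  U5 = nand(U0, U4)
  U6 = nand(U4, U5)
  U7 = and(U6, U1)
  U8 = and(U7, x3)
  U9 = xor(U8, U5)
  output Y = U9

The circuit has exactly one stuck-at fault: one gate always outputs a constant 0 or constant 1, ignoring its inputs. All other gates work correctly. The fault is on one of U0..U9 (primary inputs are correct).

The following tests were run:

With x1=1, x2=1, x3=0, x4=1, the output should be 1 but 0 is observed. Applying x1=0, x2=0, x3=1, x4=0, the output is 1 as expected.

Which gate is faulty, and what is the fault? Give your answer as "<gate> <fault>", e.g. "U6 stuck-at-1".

Fault-free values for test 1 (x1=1, x2=1, x3=0, x4=1): U0=0, U1=0, U2=1, U3=0, U4=0, U5=1, U6=1, U7=0, U8=0, U9=1, giving Y=1. Observed 0.
Test 1: faults giving observed 0 are {U0 stuck-at-1, U5 stuck-at-0, U8 stuck-at-1, U9 stuck-at-0}.
Test 2 (x1=0, x2=0, x3=1, x4=0): fault-free U0=1, U1=0, U2=1, U3=0, U4=0, U5=1, U6=1, U7=0, U8=0, U9=1 → 1; observed 1. Eliminates U5 stuck-at-0, U8 stuck-at-1, U9 stuck-at-0.
Only U0 stuck-at-1 is consistent with every test.

U0 stuck-at-1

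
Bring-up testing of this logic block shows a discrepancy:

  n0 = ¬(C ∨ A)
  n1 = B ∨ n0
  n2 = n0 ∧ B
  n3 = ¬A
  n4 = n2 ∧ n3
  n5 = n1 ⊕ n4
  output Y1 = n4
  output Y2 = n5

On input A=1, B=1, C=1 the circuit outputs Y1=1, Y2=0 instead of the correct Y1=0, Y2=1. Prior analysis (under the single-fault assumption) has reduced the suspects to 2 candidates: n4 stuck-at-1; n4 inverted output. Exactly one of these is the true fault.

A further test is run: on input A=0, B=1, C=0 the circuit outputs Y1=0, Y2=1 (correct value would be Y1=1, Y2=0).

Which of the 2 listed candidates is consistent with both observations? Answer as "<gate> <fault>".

n4 inverted output

Evaluate each candidate on input A=0, B=1, C=0:
  n4 stuck-at-1: n0=1, n1=1, n2=1, n3=1, n4=1 [stuck-at-1], n5=0 → Y1=1, Y2=0 — eliminated
  n4 inverted output: n0=1, n1=1, n2=1, n3=1, n4=0 [inverted output], n5=1 → Y1=0, Y2=1 — matches
Only n4 inverted output reproduces the observed Y1=0, Y2=1.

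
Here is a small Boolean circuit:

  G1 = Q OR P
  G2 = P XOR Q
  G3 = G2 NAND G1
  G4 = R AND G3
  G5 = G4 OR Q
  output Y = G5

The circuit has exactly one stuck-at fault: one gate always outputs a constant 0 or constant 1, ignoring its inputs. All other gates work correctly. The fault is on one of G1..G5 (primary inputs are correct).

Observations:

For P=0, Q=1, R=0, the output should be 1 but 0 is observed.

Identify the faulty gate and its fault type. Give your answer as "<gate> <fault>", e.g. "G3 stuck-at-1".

G5 stuck-at-0

Fault-free values for test 1 (P=0, Q=1, R=0): G1=1, G2=1, G3=0, G4=0, G5=1, giving Y=1. Observed 0.
Test 1: faults giving observed 0 are {G5 stuck-at-0}.
Only G5 stuck-at-0 is consistent with every test.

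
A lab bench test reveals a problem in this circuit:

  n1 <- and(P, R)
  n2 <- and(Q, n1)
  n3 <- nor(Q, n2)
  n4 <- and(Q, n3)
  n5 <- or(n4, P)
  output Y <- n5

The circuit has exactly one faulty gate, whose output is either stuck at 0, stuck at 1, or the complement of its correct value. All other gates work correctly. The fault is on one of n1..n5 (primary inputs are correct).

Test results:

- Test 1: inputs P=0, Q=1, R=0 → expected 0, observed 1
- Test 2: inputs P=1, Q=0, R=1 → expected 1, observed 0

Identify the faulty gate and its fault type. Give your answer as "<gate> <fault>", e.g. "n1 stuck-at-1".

n5 inverted output

Fault-free values for test 1 (P=0, Q=1, R=0): n1=0, n2=0, n3=0, n4=0, n5=0, giving Y=0. Observed 1.
Test 1: faults giving observed 1 are {n3 stuck-at-1, n3 inverted output, n4 stuck-at-1, n4 inverted output, n5 stuck-at-1, n5 inverted output}.
Test 2 (P=1, Q=0, R=1): fault-free n1=1, n2=0, n3=1, n4=0, n5=1 → 1; observed 0. Eliminates n3 stuck-at-1, n3 inverted output, n4 stuck-at-1, n4 inverted output, n5 stuck-at-1.
Only n5 inverted output is consistent with every test.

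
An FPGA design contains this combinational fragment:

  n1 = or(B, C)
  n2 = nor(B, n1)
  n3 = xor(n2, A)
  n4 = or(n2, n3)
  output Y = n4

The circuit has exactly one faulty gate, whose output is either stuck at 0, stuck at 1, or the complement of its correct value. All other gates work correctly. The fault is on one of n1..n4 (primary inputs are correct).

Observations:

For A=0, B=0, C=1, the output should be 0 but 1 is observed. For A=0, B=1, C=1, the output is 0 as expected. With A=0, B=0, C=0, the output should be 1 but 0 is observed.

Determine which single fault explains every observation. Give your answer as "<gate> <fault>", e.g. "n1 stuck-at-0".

n1 inverted output

Fault-free values for test 1 (A=0, B=0, C=1): n1=1, n2=0, n3=0, n4=0, giving Y=0. Observed 1.
Test 1: faults giving observed 1 are {n1 stuck-at-0, n1 inverted output, n2 stuck-at-1, n2 inverted output, n3 stuck-at-1, n3 inverted output, n4 stuck-at-1, n4 inverted output}.
Test 2 (A=0, B=1, C=1): fault-free n1=1, n2=0, n3=0, n4=0 → 0; observed 0. Eliminates n2 stuck-at-1, n2 inverted output, n3 stuck-at-1, n3 inverted output, n4 stuck-at-1, n4 inverted output.
Test 3 (A=0, B=0, C=0): fault-free n1=0, n2=1, n3=1, n4=1 → 1; observed 0. Eliminates n1 stuck-at-0.
Only n1 inverted output is consistent with every test.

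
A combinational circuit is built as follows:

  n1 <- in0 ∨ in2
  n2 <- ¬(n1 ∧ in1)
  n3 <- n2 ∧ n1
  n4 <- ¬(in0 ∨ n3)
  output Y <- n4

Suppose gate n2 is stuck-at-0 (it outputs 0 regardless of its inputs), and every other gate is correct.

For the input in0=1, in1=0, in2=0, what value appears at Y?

Propagate with n2 forced: n1=1, n2=0 [stuck-at-0], n3=0, n4=0.
So Y = 0. (Same as the fault-free value — the fault is masked on this input.)

0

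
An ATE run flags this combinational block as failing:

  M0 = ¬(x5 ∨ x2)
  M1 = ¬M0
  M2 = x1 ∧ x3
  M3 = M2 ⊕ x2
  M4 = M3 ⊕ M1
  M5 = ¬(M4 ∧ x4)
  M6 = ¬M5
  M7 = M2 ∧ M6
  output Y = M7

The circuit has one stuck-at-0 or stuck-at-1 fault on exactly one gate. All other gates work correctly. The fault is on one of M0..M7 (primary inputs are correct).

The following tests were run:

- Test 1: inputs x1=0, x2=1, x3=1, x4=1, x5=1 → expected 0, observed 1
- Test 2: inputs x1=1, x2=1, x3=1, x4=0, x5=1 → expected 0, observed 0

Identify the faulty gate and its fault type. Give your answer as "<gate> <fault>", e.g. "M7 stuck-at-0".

Fault-free values for test 1 (x1=0, x2=1, x3=1, x4=1, x5=1): M0=0, M1=1, M2=0, M3=1, M4=0, M5=1, M6=0, M7=0, giving Y=0. Observed 1.
Test 1: faults giving observed 1 are {M2 stuck-at-1, M7 stuck-at-1}.
Test 2 (x1=1, x2=1, x3=1, x4=0, x5=1): fault-free M0=0, M1=1, M2=1, M3=0, M4=1, M5=1, M6=0, M7=0 → 0; observed 0. Eliminates M7 stuck-at-1.
Only M2 stuck-at-1 is consistent with every test.

M2 stuck-at-1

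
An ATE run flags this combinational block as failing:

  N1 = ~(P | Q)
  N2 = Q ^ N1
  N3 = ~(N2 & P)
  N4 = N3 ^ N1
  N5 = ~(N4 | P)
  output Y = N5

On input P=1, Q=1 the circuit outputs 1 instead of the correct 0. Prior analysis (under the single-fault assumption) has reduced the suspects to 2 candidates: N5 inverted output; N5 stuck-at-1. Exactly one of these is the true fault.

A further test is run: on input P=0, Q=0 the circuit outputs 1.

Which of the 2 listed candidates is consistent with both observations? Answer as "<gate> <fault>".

N5 stuck-at-1

Evaluate each candidate on input P=0, Q=0:
  N5 inverted output: N1=1, N2=1, N3=1, N4=0, N5=0 [inverted output] → 0 — eliminated
  N5 stuck-at-1: N1=1, N2=1, N3=1, N4=0, N5=1 [stuck-at-1] → 1 — matches
Only N5 stuck-at-1 reproduces the observed 1.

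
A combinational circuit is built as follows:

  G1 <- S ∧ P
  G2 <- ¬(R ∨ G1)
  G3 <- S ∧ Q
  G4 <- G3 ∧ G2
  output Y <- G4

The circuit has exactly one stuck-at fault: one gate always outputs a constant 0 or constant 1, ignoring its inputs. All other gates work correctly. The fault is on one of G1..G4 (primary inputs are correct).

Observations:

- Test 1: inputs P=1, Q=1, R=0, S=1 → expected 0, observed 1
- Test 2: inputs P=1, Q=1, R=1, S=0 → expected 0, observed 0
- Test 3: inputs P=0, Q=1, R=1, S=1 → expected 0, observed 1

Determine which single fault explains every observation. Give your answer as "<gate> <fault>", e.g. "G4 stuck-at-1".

G2 stuck-at-1

Fault-free values for test 1 (P=1, Q=1, R=0, S=1): G1=1, G2=0, G3=1, G4=0, giving Y=0. Observed 1.
Test 1: faults giving observed 1 are {G1 stuck-at-0, G2 stuck-at-1, G4 stuck-at-1}.
Test 2 (P=1, Q=1, R=1, S=0): fault-free G1=0, G2=0, G3=0, G4=0 → 0; observed 0. Eliminates G4 stuck-at-1.
Test 3 (P=0, Q=1, R=1, S=1): fault-free G1=0, G2=0, G3=1, G4=0 → 0; observed 1. Eliminates G1 stuck-at-0.
Only G2 stuck-at-1 is consistent with every test.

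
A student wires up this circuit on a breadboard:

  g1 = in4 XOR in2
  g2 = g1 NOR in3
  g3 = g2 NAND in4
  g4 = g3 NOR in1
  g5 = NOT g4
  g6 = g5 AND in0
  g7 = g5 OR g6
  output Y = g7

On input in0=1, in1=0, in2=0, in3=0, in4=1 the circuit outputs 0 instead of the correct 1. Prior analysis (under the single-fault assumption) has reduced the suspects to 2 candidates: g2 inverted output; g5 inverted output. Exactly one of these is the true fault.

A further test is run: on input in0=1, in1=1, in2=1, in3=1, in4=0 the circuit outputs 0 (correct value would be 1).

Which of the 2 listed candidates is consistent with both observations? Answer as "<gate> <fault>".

Evaluate each candidate on input in0=1, in1=1, in2=1, in3=1, in4=0:
  g2 inverted output: g1=1, g2=1 [inverted output], g3=1, g4=0, g5=1, g6=1, g7=1 → 1 — eliminated
  g5 inverted output: g1=1, g2=0, g3=1, g4=0, g5=0 [inverted output], g6=0, g7=0 → 0 — matches
Only g5 inverted output reproduces the observed 0.

g5 inverted output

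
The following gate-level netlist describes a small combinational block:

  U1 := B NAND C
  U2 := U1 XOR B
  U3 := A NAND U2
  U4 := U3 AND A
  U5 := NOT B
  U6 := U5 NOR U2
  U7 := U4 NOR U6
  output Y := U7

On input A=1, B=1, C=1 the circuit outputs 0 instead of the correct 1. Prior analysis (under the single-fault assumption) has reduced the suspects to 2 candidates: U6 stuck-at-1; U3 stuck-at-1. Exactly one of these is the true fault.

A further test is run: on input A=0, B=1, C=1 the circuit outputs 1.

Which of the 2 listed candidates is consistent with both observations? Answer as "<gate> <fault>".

U3 stuck-at-1

Evaluate each candidate on input A=0, B=1, C=1:
  U6 stuck-at-1: U1=0, U2=1, U3=1, U4=0, U5=0, U6=1 [stuck-at-1], U7=0 → 0 — eliminated
  U3 stuck-at-1: U1=0, U2=1, U3=1 [stuck-at-1], U4=0, U5=0, U6=0, U7=1 → 1 — matches
Only U3 stuck-at-1 reproduces the observed 1.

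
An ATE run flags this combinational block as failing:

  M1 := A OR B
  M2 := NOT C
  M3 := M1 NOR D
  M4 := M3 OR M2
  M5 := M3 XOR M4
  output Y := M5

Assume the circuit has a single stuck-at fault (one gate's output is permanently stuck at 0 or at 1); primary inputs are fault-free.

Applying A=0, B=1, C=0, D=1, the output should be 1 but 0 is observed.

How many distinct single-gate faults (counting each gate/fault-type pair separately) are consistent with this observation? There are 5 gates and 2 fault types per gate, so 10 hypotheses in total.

Fault-free: M1=1, M2=1, M3=0, M4=1, M5=1 → 1. Observed 0.
  M1 stuck-at-0: output 1 ✗
  M1 stuck-at-1: output 1 ✗
  M2 stuck-at-0: output 0 ✓
  M2 stuck-at-1: output 1 ✗
  M3 stuck-at-0: output 1 ✗
  M3 stuck-at-1: output 0 ✓
  M4 stuck-at-0: output 0 ✓
  M4 stuck-at-1: output 1 ✗
  M5 stuck-at-0: output 0 ✓
  M5 stuck-at-1: output 1 ✗
Consistent faults: {M2 stuck-at-0, M3 stuck-at-1, M4 stuck-at-0, M5 stuck-at-0} — 4 in all.

4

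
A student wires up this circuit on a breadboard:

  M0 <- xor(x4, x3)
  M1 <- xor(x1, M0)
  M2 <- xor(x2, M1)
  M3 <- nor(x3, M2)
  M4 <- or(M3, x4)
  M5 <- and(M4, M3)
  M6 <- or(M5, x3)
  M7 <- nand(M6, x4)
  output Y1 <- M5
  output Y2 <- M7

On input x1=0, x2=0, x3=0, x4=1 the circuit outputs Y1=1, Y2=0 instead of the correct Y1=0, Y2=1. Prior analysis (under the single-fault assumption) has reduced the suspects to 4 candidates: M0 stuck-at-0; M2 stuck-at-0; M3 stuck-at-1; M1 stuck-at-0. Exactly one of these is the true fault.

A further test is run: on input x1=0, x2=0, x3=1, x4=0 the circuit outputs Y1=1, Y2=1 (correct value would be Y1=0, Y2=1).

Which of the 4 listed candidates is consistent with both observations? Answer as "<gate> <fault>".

Evaluate each candidate on input x1=0, x2=0, x3=1, x4=0:
  M0 stuck-at-0: M0=0 [stuck-at-0], M1=0, M2=0, M3=0, M4=0, M5=0, M6=1, M7=1 → Y1=0, Y2=1 — eliminated
  M2 stuck-at-0: M0=1, M1=1, M2=0 [stuck-at-0], M3=0, M4=0, M5=0, M6=1, M7=1 → Y1=0, Y2=1 — eliminated
  M3 stuck-at-1: M0=1, M1=1, M2=1, M3=1 [stuck-at-1], M4=1, M5=1, M6=1, M7=1 → Y1=1, Y2=1 — matches
  M1 stuck-at-0: M0=1, M1=0 [stuck-at-0], M2=0, M3=0, M4=0, M5=0, M6=1, M7=1 → Y1=0, Y2=1 — eliminated
Only M3 stuck-at-1 reproduces the observed Y1=1, Y2=1.

M3 stuck-at-1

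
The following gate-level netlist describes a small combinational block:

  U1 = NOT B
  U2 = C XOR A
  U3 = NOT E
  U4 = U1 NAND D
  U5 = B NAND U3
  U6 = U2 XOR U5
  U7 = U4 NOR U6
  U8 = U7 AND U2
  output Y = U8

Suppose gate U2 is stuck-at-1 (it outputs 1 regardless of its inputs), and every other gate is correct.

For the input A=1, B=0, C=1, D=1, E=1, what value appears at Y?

Propagate with U2 forced: U1=1, U2=1 [stuck-at-1], U3=0, U4=0, U5=1, U6=0, U7=1, U8=1.
So Y = 1. (Without the fault it would be 0.)

1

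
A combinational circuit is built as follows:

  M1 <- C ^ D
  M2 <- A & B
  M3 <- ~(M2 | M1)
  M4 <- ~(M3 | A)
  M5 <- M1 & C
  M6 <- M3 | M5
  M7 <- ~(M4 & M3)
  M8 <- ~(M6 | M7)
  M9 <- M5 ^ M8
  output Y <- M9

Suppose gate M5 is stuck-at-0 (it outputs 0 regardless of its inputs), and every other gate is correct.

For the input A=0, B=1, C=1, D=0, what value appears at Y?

Propagate with M5 forced: M1=1, M2=0, M3=0, M4=1, M5=0 [stuck-at-0], M6=0, M7=1, M8=0, M9=0.
So Y = 0. (Without the fault it would be 1.)

0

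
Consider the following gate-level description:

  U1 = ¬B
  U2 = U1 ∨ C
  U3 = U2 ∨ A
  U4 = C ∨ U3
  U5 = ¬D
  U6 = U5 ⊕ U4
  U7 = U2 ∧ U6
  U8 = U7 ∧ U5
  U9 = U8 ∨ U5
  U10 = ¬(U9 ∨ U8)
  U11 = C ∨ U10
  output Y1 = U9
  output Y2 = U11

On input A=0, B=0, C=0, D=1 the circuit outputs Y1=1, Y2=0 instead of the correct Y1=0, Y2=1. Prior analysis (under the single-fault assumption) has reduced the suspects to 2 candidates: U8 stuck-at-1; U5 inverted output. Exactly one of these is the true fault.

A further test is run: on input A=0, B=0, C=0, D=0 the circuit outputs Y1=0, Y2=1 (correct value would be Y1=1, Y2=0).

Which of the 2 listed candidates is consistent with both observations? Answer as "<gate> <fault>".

Evaluate each candidate on input A=0, B=0, C=0, D=0:
  U8 stuck-at-1: U1=1, U2=1, U3=1, U4=1, U5=1, U6=0, U7=0, U8=1 [stuck-at-1], U9=1, U10=0, U11=0 → Y1=1, Y2=0 — eliminated
  U5 inverted output: U1=1, U2=1, U3=1, U4=1, U5=0 [inverted output], U6=1, U7=1, U8=0, U9=0, U10=1, U11=1 → Y1=0, Y2=1 — matches
Only U5 inverted output reproduces the observed Y1=0, Y2=1.

U5 inverted output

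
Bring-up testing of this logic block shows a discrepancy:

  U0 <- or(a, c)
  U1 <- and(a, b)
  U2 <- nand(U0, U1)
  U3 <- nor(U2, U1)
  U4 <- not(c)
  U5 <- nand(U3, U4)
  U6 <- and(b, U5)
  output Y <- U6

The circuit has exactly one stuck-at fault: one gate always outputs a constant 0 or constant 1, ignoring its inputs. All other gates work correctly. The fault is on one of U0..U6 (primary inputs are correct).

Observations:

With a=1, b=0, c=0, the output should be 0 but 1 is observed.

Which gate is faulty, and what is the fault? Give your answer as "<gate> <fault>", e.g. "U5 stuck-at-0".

U6 stuck-at-1

Fault-free values for test 1 (a=1, b=0, c=0): U0=1, U1=0, U2=1, U3=0, U4=1, U5=1, U6=0, giving Y=0. Observed 1.
Test 1: faults giving observed 1 are {U6 stuck-at-1}.
Only U6 stuck-at-1 is consistent with every test.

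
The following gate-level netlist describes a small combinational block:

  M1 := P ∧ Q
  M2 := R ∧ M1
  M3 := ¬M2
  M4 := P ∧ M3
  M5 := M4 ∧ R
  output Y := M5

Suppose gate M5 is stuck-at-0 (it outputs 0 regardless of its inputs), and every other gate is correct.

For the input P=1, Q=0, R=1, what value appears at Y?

0

Propagate with M5 forced: M1=0, M2=0, M3=1, M4=1, M5=0 [stuck-at-0].
So Y = 0. (Without the fault it would be 1.)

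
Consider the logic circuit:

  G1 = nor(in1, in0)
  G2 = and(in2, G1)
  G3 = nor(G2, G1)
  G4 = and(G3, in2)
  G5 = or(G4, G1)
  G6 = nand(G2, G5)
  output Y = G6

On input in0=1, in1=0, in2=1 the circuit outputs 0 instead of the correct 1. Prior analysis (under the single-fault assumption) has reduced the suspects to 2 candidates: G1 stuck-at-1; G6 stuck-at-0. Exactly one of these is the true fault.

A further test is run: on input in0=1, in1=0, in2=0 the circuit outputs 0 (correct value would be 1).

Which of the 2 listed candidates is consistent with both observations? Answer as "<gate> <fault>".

Evaluate each candidate on input in0=1, in1=0, in2=0:
  G1 stuck-at-1: G1=1 [stuck-at-1], G2=0, G3=0, G4=0, G5=1, G6=1 → 1 — eliminated
  G6 stuck-at-0: G1=0, G2=0, G3=1, G4=0, G5=0, G6=0 [stuck-at-0] → 0 — matches
Only G6 stuck-at-0 reproduces the observed 0.

G6 stuck-at-0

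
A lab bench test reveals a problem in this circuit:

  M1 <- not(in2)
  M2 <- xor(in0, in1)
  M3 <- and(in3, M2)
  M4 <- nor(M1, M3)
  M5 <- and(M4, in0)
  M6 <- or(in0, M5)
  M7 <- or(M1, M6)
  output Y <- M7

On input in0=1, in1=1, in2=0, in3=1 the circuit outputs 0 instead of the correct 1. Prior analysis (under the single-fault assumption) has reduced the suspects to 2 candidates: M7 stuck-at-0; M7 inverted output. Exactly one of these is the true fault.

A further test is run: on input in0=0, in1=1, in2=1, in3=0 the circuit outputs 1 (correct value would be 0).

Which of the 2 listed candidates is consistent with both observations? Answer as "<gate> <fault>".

M7 inverted output

Evaluate each candidate on input in0=0, in1=1, in2=1, in3=0:
  M7 stuck-at-0: M1=0, M2=1, M3=0, M4=1, M5=0, M6=0, M7=0 [stuck-at-0] → 0 — eliminated
  M7 inverted output: M1=0, M2=1, M3=0, M4=1, M5=0, M6=0, M7=1 [inverted output] → 1 — matches
Only M7 inverted output reproduces the observed 1.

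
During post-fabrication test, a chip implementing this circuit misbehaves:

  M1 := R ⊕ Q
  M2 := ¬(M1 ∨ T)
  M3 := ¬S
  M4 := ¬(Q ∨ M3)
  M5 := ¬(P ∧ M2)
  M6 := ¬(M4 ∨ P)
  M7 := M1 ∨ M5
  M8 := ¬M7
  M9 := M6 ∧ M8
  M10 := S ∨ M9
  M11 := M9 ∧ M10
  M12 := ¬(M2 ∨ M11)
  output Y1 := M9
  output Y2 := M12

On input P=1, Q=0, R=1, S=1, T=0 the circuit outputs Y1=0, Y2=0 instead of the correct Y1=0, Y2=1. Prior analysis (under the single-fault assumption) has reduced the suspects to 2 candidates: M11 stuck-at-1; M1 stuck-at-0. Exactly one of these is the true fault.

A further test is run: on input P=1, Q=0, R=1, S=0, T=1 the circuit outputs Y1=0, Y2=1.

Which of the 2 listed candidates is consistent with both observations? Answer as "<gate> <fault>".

M1 stuck-at-0

Evaluate each candidate on input P=1, Q=0, R=1, S=0, T=1:
  M11 stuck-at-1: M1=1, M2=0, M3=1, M4=0, M5=1, M6=0, M7=1, M8=0, M9=0, M10=0, M11=1 [stuck-at-1], M12=0 → Y1=0, Y2=0 — eliminated
  M1 stuck-at-0: M1=0 [stuck-at-0], M2=0, M3=1, M4=0, M5=1, M6=0, M7=1, M8=0, M9=0, M10=0, M11=0, M12=1 → Y1=0, Y2=1 — matches
Only M1 stuck-at-0 reproduces the observed Y1=0, Y2=1.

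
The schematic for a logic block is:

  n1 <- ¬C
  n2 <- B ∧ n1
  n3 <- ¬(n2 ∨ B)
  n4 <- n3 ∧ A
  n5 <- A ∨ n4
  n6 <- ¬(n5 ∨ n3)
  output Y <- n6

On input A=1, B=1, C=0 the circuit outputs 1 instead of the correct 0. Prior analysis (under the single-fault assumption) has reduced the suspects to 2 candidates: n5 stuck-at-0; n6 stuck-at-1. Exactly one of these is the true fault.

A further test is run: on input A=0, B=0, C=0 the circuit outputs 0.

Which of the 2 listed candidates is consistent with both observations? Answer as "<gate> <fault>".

Evaluate each candidate on input A=0, B=0, C=0:
  n5 stuck-at-0: n1=1, n2=0, n3=1, n4=0, n5=0 [stuck-at-0], n6=0 → 0 — matches
  n6 stuck-at-1: n1=1, n2=0, n3=1, n4=0, n5=0, n6=1 [stuck-at-1] → 1 — eliminated
Only n5 stuck-at-0 reproduces the observed 0.

n5 stuck-at-0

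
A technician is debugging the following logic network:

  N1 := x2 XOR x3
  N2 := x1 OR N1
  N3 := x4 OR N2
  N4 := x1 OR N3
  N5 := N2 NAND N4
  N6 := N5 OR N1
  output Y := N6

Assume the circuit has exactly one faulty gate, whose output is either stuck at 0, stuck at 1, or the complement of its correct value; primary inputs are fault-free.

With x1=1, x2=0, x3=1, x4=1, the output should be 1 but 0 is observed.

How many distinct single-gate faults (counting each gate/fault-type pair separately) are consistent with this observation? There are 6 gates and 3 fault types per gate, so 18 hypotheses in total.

4

Fault-free: N1=1, N2=1, N3=1, N4=1, N5=0, N6=1 → 1. Observed 0.
  N1: stuck-at-0, inverted output ✓; others ✗
  N2: none of the 3 fault types match ✗
  N3: none of the 3 fault types match ✗
  N4: none of the 3 fault types match ✗
  N5: none of the 3 fault types match ✗
  N6: stuck-at-0, inverted output ✓; others ✗
Consistent faults: {N1 stuck-at-0, N1 inverted output, N6 stuck-at-0, N6 inverted output} — 4 in all.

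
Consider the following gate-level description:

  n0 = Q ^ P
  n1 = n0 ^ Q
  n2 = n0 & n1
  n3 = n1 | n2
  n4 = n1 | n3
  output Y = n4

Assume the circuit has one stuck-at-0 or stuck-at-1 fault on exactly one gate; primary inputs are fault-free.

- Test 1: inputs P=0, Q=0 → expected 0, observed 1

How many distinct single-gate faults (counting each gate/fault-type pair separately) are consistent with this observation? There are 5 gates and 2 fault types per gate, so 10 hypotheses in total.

5

Fault-free: n0=0, n1=0, n2=0, n3=0, n4=0 → 0. Observed 1.
  n0 stuck-at-0: output 0 ✗
  n0 stuck-at-1: output 1 ✓
  n1 stuck-at-0: output 0 ✗
  n1 stuck-at-1: output 1 ✓
  n2 stuck-at-0: output 0 ✗
  n2 stuck-at-1: output 1 ✓
  n3 stuck-at-0: output 0 ✗
  n3 stuck-at-1: output 1 ✓
  n4 stuck-at-0: output 0 ✗
  n4 stuck-at-1: output 1 ✓
Consistent faults: {n0 stuck-at-1, n1 stuck-at-1, n2 stuck-at-1, n3 stuck-at-1, n4 stuck-at-1} — 5 in all.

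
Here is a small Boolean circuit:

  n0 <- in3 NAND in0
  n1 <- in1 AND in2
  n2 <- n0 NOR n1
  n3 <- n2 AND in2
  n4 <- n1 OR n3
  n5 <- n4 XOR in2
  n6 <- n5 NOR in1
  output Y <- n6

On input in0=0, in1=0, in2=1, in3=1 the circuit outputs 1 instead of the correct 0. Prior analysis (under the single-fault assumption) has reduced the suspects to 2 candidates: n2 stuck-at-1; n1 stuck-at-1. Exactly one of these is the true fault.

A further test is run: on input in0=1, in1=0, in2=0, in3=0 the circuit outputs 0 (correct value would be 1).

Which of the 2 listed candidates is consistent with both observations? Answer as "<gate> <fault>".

Evaluate each candidate on input in0=1, in1=0, in2=0, in3=0:
  n2 stuck-at-1: n0=1, n1=0, n2=1 [stuck-at-1], n3=0, n4=0, n5=0, n6=1 → 1 — eliminated
  n1 stuck-at-1: n0=1, n1=1 [stuck-at-1], n2=0, n3=0, n4=1, n5=1, n6=0 → 0 — matches
Only n1 stuck-at-1 reproduces the observed 0.

n1 stuck-at-1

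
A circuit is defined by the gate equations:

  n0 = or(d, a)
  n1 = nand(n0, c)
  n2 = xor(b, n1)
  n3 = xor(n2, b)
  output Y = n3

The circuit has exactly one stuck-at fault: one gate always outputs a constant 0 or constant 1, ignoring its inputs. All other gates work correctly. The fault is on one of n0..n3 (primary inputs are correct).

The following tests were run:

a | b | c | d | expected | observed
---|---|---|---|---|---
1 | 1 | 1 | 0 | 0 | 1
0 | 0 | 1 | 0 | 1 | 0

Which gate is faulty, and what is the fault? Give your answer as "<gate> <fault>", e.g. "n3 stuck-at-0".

Fault-free values for test 1 (a=1, b=1, c=1, d=0): n0=1, n1=0, n2=1, n3=0, giving Y=0. Observed 1.
Test 1: faults giving observed 1 are {n0 stuck-at-0, n1 stuck-at-1, n2 stuck-at-0, n3 stuck-at-1}.
Test 2 (a=0, b=0, c=1, d=0): fault-free n0=0, n1=1, n2=1, n3=1 → 1; observed 0. Eliminates n0 stuck-at-0, n1 stuck-at-1, n3 stuck-at-1.
Only n2 stuck-at-0 is consistent with every test.

n2 stuck-at-0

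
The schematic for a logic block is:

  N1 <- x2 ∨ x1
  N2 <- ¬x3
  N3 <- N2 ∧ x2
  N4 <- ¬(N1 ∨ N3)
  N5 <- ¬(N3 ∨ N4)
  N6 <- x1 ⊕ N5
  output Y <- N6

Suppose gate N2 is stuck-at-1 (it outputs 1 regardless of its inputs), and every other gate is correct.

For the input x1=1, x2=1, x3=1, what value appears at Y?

1

Propagate with N2 forced: N1=1, N2=1 [stuck-at-1], N3=1, N4=0, N5=0, N6=1.
So Y = 1. (Without the fault it would be 0.)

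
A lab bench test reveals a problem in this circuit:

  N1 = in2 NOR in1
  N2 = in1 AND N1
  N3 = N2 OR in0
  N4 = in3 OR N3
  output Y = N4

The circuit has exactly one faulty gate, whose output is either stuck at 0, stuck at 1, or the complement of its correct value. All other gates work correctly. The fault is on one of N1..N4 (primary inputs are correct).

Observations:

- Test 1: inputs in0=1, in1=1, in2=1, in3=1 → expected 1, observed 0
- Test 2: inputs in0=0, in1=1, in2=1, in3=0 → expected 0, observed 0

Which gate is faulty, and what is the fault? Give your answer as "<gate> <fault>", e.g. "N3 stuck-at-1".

Fault-free values for test 1 (in0=1, in1=1, in2=1, in3=1): N1=0, N2=0, N3=1, N4=1, giving Y=1. Observed 0.
Test 1: faults giving observed 0 are {N4 stuck-at-0, N4 inverted output}.
Test 2 (in0=0, in1=1, in2=1, in3=0): fault-free N1=0, N2=0, N3=0, N4=0 → 0; observed 0. Eliminates N4 inverted output.
Only N4 stuck-at-0 is consistent with every test.

N4 stuck-at-0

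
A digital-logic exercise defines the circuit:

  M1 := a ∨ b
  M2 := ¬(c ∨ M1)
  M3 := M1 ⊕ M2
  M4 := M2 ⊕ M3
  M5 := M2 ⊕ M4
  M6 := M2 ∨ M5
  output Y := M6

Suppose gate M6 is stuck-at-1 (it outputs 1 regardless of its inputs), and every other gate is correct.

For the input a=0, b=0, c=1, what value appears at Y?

Propagate with M6 forced: M1=0, M2=0, M3=0, M4=0, M5=0, M6=1 [stuck-at-1].
So Y = 1. (Without the fault it would be 0.)

1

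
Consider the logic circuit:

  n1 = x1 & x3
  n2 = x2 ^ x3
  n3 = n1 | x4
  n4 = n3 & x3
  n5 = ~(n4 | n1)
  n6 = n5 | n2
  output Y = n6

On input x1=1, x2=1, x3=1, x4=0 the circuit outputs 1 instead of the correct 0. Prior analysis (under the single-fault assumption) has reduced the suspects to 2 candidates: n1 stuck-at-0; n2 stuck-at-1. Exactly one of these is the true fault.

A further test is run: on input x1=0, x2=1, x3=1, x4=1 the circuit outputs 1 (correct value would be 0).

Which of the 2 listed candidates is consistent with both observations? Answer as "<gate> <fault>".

n2 stuck-at-1

Evaluate each candidate on input x1=0, x2=1, x3=1, x4=1:
  n1 stuck-at-0: n1=0 [stuck-at-0], n2=0, n3=1, n4=1, n5=0, n6=0 → 0 — eliminated
  n2 stuck-at-1: n1=0, n2=1 [stuck-at-1], n3=1, n4=1, n5=0, n6=1 → 1 — matches
Only n2 stuck-at-1 reproduces the observed 1.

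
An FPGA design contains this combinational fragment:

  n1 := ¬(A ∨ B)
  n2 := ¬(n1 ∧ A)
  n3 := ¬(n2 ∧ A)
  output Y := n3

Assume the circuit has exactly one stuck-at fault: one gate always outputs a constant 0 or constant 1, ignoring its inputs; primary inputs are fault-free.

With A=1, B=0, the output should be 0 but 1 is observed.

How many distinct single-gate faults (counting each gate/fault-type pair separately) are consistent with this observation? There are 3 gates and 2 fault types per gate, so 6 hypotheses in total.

3

Fault-free: n1=0, n2=1, n3=0 → 0. Observed 1.
  n1 stuck-at-0: output 0 ✗
  n1 stuck-at-1: output 1 ✓
  n2 stuck-at-0: output 1 ✓
  n2 stuck-at-1: output 0 ✗
  n3 stuck-at-0: output 0 ✗
  n3 stuck-at-1: output 1 ✓
Consistent faults: {n1 stuck-at-1, n2 stuck-at-0, n3 stuck-at-1} — 3 in all.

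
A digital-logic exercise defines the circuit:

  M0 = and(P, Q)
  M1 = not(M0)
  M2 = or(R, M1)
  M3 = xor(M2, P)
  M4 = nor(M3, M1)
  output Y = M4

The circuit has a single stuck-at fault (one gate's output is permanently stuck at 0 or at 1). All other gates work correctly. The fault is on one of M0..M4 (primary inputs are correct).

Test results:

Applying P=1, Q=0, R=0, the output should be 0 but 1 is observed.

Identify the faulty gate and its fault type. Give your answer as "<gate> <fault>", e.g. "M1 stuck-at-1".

M4 stuck-at-1

Fault-free values for test 1 (P=1, Q=0, R=0): M0=0, M1=1, M2=1, M3=0, M4=0, giving Y=0. Observed 1.
Test 1: faults giving observed 1 are {M4 stuck-at-1}.
Only M4 stuck-at-1 is consistent with every test.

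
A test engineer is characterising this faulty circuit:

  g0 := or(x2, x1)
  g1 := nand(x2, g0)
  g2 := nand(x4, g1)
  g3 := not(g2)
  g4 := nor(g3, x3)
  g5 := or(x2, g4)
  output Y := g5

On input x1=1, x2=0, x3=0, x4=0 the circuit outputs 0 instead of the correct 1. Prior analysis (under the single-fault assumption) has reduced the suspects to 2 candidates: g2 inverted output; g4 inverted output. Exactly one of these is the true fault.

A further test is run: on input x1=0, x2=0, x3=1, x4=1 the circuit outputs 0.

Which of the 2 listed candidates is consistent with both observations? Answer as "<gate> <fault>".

Evaluate each candidate on input x1=0, x2=0, x3=1, x4=1:
  g2 inverted output: g0=0, g1=1, g2=1 [inverted output], g3=0, g4=0, g5=0 → 0 — matches
  g4 inverted output: g0=0, g1=1, g2=0, g3=1, g4=1 [inverted output], g5=1 → 1 — eliminated
Only g2 inverted output reproduces the observed 0.

g2 inverted output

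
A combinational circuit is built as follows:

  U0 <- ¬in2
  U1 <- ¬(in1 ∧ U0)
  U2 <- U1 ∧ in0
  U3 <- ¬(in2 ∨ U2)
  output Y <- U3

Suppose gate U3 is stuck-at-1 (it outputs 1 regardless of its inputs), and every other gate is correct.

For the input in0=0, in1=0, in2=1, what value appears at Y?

1

Propagate with U3 forced: U0=0, U1=1, U2=0, U3=1 [stuck-at-1].
So Y = 1. (Without the fault it would be 0.)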